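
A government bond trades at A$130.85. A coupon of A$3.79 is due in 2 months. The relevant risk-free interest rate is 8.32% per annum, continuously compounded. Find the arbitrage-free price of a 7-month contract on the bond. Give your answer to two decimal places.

A$133.43

PV(coupons) I = 3.79·e^(−0.0832·2/12)
I = 3.7378
F = (S − I)·e^(rT) = (130.85 − 3.7378) · e^(0.0832·7/12)
= 127.1122 · e^0.048533 = 127.1122 × 1.049730 = A$133.43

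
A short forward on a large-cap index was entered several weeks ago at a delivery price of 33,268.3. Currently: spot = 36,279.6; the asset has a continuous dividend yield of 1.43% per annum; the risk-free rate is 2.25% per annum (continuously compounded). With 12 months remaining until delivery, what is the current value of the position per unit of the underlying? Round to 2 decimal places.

-3236.37

Current fair forward for the remaining 12 months: F = S·e^((r − q)·T), (r − q) = 0.0225 − 0.0143 = 0.0082
F = 36279.6 · e^(0.0082 × 12/12) = 36279.6 × 1.00823371 = 36578.3157
Value of long forward = (F − K)·e^(−rT) = (36578.3157 − 33268.3) · e^(−0.0225·12/12)
= 3310.0157 × 0.97775124 = 3236.37
Short position value = −(long value) = -3236.37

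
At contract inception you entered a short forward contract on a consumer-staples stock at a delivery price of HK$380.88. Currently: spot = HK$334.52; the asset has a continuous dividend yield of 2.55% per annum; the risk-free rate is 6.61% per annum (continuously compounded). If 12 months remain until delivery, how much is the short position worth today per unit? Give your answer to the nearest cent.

HK$30.42

Current fair forward for the remaining 12 months: F = S·e^((r − q)·T), (r − q) = 0.0661 − 0.0255 = 0.0406
F = 334.52 · e^(0.0406 × 12/12) = 334.52 × 1.041435 = 348.3808
Value of long forward = (F − K)·e^(−rT) = (348.3808 − 380.88) · e^(−0.0661·12/12)
= -32.4992 × 0.936037 = -30.42
Short position value = −(long value) = HK$30.42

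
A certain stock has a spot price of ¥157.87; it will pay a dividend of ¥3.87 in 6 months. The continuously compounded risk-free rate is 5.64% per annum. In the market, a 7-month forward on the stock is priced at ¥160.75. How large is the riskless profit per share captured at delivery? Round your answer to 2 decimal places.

PV(dividends) I = 3.87·e^(−0.0564·6/12) = 3.7624
Fair forward F* = (S − I)·e^(rT) = (157.87 − 3.7624)·e^0.032900 = 154.1076 × 1.033447 = 159.2620
Market ¥160.75 > fair 159.2620: forward overpriced → cash-and-carry (borrow at r, buy the stock and collect the dividends, short the forward).
Profit at T = |F_mkt − F*| = |160.75 − 159.2620| = ¥1.49 per share

¥1.49 per share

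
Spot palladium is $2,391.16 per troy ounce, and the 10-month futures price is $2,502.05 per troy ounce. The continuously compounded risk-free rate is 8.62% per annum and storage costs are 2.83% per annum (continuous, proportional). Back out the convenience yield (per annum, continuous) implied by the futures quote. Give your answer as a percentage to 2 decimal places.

F = S·e^((r+u−y)T) ⇒ (r+u−y) = ln(F/S)/T
ln(2502.05/2391.16) = 0.045332; /T ⇒ 0.054398
y = r + u − ln(F/S)/T = 0.0862 + 0.0283 − 0.054398 = 0.060102
y = 6.01%

6.01%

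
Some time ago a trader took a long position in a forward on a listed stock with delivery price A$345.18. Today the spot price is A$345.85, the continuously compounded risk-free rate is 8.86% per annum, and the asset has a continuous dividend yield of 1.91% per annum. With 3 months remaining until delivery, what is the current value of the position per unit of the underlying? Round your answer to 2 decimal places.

A$6.58

Current fair forward for the remaining 3 months: F = S·e^((r − q)·T), (r − q) = 0.0886 − 0.0191 = 0.0695
F = 345.85 · e^(0.0695 × 3/12) = 345.85 × 1.017527 = 351.9117
Value of long forward = (F − K)·e^(−rT) = (351.9117 − 345.18) · e^(−0.0886·3/12)
= 6.7317 × 0.978094 = 6.58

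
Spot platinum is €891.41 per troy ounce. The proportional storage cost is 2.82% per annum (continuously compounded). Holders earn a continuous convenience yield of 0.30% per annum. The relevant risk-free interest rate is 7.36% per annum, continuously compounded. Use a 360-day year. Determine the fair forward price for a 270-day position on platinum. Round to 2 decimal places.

Net carry = r + u − y = 0.0736 + 0.0282 − 0.0030 = 0.0988
F = S·e^((r+u−y)T) = 891.41 · e^(0.0988 × 270/360) = 891.41 · e^0.074100
= 891.41 × 1.076914 = €959.97 per troy ounce

€959.97 per troy ounce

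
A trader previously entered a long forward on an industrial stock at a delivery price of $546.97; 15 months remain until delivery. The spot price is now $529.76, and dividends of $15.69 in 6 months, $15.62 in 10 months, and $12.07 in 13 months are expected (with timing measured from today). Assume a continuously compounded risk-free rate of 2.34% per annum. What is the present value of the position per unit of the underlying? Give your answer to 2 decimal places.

PV(remaining dividends) I = 15.69·e^(−0.0234·6/12) + 15.62·e^(−0.0234·10/12) + 12.07·e^(−0.0234·13/12) = 42.5937
Current forward F = (S − I)·e^(rT) = (529.76 − 42.5937)·e^(0.0234·15/12) = 487.1663 × 1.029682 = 501.6264
Value (long) = (F − K)·e^(−rT) = (501.6264 − 546.97) × 0.971174 = -44.0365
Value = -$44.04

-$44.04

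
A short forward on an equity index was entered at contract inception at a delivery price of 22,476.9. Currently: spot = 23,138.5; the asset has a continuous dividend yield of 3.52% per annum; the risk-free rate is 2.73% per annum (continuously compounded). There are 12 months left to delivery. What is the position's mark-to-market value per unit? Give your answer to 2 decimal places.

Current fair forward for the remaining 12 months: F = S·e^((r − q)·T), (r − q) = 0.0273 − 0.0352 = -0.0079
F = 23138.5 · e^(-0.0079 × 12/12) = 23138.5 × 0.99213112 = 22956.4259
Value of long forward = (F − K)·e^(−rT) = (22956.4259 − 22476.9) · e^(−0.0273·12/12)
= 479.5259 × 0.97306928 = 466.61
Short position value = −(long value) = -466.61

-466.61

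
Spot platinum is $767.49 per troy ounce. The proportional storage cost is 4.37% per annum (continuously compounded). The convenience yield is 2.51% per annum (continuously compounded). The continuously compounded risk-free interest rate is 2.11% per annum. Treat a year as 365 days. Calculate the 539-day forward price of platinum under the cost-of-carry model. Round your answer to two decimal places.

$813.83 per troy ounce

Net carry = r + u − y = 0.0211 + 0.0437 − 0.0251 = 0.0397
F = S·e^((r+u−y)T) = 767.49 · e^(0.0397 × 539/365) = 767.49 · e^0.058625
= 767.49 × 1.060378 = $813.83 per troy ounce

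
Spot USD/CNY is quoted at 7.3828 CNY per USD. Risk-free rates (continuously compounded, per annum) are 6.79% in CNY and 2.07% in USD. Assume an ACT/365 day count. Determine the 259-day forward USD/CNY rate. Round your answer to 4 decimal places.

F = S·e^((r_CNY − r_USD)T) = 7.3828 · e^((0.0679 − 0.0207) × 259/365)
= 7.3828 · e^0.033493 = 7.3828 × 1.034060
F = 7.6343 CNY per USD

7.6343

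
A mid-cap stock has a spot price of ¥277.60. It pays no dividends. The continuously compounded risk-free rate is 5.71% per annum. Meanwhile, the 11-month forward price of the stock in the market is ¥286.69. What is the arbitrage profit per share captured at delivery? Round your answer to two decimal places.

Fair forward: F* = S·e^(carry·T), with carry = r = 0.0571
F* = 277.60 · e^(0.0571 × 11/12) = 277.60 · e^0.052342 = 277.60 × 1.053736 = ¥292.5171
Market ¥286.69 < fair ¥292.5171: forward underpriced → reverse cash-and-carry (short spot, go long the forward).
At maturity, profit = |F_mkt − F*| = |286.69 − 292.5171| = ¥5.83 per share

¥5.83 per share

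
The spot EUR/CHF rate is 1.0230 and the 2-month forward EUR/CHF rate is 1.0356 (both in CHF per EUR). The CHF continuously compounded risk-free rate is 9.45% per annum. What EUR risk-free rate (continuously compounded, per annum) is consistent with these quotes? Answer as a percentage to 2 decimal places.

2.11%

F = S·e^((r_CHF − r_EUR)T) ⇒ r_EUR = r_CHF − ln(F/S)/T
ln(1.0356/1.0230) = 0.012241; /(2/12) = 0.073446
r_EUR = 0.0945 − 0.073446 = 0.021054
r_EUR = 2.11%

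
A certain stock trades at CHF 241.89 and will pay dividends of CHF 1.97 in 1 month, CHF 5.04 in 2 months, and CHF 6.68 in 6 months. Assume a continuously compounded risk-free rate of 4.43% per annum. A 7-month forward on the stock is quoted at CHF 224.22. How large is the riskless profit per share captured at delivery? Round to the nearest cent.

PV(dividends) I = 1.97·e^(−0.0443·1/12) + 5.04·e^(−0.0443·2/12) + 6.68·e^(−0.0443·6/12) = 13.4993
Fair forward F* = (S − I)·e^(rT) = (241.89 − 13.4993)·e^0.025842 = 228.3907 × 1.026179 = 234.3697
Market CHF 224.22 < fair 234.3697: forward underpriced → reverse cash-and-carry (short the stock, invest proceeds at r, pay the dividends, go long the forward).
Profit at T = |F_mkt − F*| = |224.22 − 234.3697| = CHF 10.15 per share

CHF 10.15 per share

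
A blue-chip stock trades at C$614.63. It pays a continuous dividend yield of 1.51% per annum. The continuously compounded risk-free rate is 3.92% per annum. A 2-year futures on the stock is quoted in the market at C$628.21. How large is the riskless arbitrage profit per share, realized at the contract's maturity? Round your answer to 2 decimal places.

C$16.77 per share

Fair futures: F* = S·e^(carry·T), with carry = (r − q) = 0.0392 − 0.0151 = 0.0241
F* = 614.63 · e^(0.0241 × 2) = 614.63 · e^0.048200 = 614.63 × 1.049381 = C$644.9810
Market C$628.21 < fair C$644.9810: forward underpriced → reverse cash-and-carry (short spot, go long the forward).
At maturity, profit = |F_mkt − F*| = |628.21 − 644.9810| = C$16.77 per share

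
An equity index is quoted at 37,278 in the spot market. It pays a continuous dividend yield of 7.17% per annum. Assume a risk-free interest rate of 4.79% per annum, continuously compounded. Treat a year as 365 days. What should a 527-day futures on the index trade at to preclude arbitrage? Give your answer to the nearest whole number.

F = S·e^((r − q)T) = 37278 · e^((0.0479 − 0.0717) × 527/365)
= 37278 · e^-0.034363 = 37278 × 0.966221
F = 36,019

36,019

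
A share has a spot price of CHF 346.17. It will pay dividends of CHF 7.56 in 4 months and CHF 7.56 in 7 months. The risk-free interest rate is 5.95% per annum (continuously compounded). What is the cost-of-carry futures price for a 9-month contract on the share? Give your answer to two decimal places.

PV(dividends) I = 7.56·e^(−0.0595·4/12) + 7.56·e^(−0.0595·7/12)
I = 7.4115 + 7.3021 = 14.7136
F = (S − I)·e^(rT) = (346.17 − 14.7136) · e^(0.0595·9/12)
= 331.4564 · e^0.044625 = 331.4564 × 1.045636 = CHF 346.58

CHF 346.58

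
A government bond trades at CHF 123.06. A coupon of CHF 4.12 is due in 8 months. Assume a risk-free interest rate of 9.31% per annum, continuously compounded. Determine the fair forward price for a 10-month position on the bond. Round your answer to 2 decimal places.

CHF 128.80

PV(coupons) I = 4.12·e^(−0.0931·8/12)
I = 3.8721
F = (S − I)·e^(rT) = (123.06 − 3.8721) · e^(0.0931·10/12)
= 119.1879 · e^0.077583 = 119.1879 × 1.080672 = CHF 128.80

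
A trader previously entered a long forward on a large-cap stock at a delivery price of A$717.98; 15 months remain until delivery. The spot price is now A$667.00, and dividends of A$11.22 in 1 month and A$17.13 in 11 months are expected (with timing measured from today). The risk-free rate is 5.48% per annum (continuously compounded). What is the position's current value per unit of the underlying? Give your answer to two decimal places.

PV(remaining dividends) I = 11.22·e^(−0.0548·1/12) + 17.13·e^(−0.0548·11/12) = 27.4596
Current forward F = (S − I)·e^(rT) = (667.00 − 27.4596)·e^(0.0548·15/12) = 639.5404 × 1.070901 = 684.8845
Value (long) = (F − K)·e^(−rT) = (684.8845 − 717.98) × 0.933793 = -30.9043
Value = -A$30.90

-A$30.90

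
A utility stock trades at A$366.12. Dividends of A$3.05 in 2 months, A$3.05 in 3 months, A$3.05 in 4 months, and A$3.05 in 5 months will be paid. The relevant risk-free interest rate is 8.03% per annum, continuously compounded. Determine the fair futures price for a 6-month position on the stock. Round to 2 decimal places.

PV(dividends) I = 3.05·e^(−0.0803·2/12) + 3.05·e^(−0.0803·3/12) + 3.05·e^(−0.0803·4/12) + 3.05·e^(−0.0803·5/12)
I = 3.0095 + 2.9894 + 2.9694 + 2.9496 = 11.9179
F = (S − I)·e^(rT) = (366.12 − 11.9179) · e^(0.0803·6/12)
= 354.2021 · e^0.040150 = 354.2021 × 1.040967 = A$368.71

A$368.71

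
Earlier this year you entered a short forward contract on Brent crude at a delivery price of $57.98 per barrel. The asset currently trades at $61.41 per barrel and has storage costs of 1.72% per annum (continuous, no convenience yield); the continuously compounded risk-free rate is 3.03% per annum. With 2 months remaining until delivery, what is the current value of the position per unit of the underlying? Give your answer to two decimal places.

-$3.90 per barrel

Current fair forward for the remaining 2 months: F = S·e^((r + u)·T), (r + u) = 0.0303 + 0.0172 = 0.0475
F = 61.41 · e^(0.0475 × 2/12) = 61.41 × 1.007948 = 61.8981
Value of long forward = (F − K)·e^(−rT) = (61.8981 − 57.98) · e^(−0.0303·2/12)
= 3.9181 × 0.994963 = 3.90
Short position value = −(long value) = -$3.90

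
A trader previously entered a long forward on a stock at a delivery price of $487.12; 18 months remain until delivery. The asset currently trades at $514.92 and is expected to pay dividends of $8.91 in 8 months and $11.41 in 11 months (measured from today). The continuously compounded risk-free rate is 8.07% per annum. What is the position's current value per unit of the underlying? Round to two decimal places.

PV(remaining dividends) I = 8.91·e^(−0.0807·8/12) + 11.41·e^(−0.0807·11/12) = 19.0397
Current forward F = (S − I)·e^(rT) = (514.92 − 19.0397)·e^(0.0807·18/12) = 495.8803 × 1.128681 = 559.6907
Value (long) = (F − K)·e^(−rT) = (559.6907 − 487.12) × 0.885990 = 64.2969
Value = $64.30

$64.30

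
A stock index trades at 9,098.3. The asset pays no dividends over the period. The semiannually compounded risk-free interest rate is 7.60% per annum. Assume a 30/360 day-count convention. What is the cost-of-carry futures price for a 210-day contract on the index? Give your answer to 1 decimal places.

9,502.9

F = S · (1+r/2)^(2T)
= 9098.3 × 1.044472
F = 9,502.9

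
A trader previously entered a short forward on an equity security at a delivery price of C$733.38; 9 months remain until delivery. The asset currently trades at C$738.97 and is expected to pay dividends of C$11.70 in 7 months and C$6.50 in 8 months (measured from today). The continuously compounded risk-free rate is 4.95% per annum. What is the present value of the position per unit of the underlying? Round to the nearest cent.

-C$14.66

PV(remaining dividends) I = 11.70·e^(−0.0495·7/12) + 6.50·e^(−0.0495·8/12) = 17.6560
Current forward F = (S − I)·e^(rT) = (738.97 − 17.6560)·e^(0.0495·9/12) = 721.3140 × 1.037823 = 748.5963
Value (long) = (F − K)·e^(−rT) = (748.5963 − 733.38) × 0.963556 = 14.6618
Short position value = −(long value) = -C$14.66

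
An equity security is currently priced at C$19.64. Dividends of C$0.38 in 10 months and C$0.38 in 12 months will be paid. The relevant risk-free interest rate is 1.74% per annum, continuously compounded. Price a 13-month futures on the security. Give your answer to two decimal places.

PV(dividends) I = 0.38·e^(−0.0174·10/12) + 0.38·e^(−0.0174·12/12)
I = 0.3745 + 0.3734 = 0.7479
F = (S − I)·e^(rT) = (19.64 − 0.7479) · e^(0.0174·13/12)
= 18.8921 · e^0.018850 = 18.8921 × 1.019029 = C$19.25

C$19.25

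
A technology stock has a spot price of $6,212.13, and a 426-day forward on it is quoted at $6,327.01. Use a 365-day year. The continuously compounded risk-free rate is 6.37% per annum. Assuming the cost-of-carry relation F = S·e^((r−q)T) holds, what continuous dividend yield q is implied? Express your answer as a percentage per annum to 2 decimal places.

From F = S·e^((r−q)T): (r − q) = ln(F/S)/T
ln(6327.01/6212.13) = ln(1.018493) = 0.018324
(r − q) = 0.018324 / (426/365) = 0.015700
q = r − ln(F/S)/T = 0.0637 − 0.015700 = 0.048000
q = 4.80%

4.80%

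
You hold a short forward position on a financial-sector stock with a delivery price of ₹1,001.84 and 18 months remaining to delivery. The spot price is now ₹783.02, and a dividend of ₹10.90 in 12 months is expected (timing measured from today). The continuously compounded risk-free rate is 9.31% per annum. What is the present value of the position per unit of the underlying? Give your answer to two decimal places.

PV(remaining dividends) I = 10.90·e^(−0.0931·12/12) = 9.9310
Current forward F = (S − I)·e^(rT) = (783.02 − 9.9310)·e^(0.0931·18/12) = 773.0890 × 1.149871 = 888.9526
Value (long) = (F − K)·e^(−rT) = (888.9526 − 1001.84) × 0.869663 = -98.1740
Short position value = −(long value) = ₹98.17

₹98.17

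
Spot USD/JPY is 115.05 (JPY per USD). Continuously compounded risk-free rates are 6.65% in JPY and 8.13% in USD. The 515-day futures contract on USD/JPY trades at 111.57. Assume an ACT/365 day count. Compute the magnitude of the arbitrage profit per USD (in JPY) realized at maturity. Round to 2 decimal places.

Fair futures: F* = S·e^(carry·T), with carry = (r_JPY − r_USD) = 0.0665 − 0.0813 = -0.0148
F* = 115.05 · e^(-0.0148 × 515/365) = 115.05 · e^-0.020882 = 115.05 × 0.979335 = 112.6725
Market 111.57 < fair 112.6725: forward underpriced → reverse cash-and-carry (short spot, go long the forward).
At maturity, profit = |F_mkt − F*| = |111.57 − 112.6725| = 1.10 per USD (in JPY)

1.10 per USD (in JPY)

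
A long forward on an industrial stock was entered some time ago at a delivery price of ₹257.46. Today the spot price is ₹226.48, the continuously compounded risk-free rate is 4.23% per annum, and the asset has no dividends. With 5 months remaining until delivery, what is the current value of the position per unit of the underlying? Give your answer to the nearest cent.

Current fair forward for the remaining 5 months: F = S·e^(r·T), r = 0.0423
F = 226.48 · e^(0.0423 × 5/12) = 226.48 × 1.017781 = 230.5070
Value of long forward = (F − K)·e^(−rT) = (230.5070 − 257.46) · e^(−0.0423·5/12)
= -26.9530 × 0.982529 = -26.48

-₹26.48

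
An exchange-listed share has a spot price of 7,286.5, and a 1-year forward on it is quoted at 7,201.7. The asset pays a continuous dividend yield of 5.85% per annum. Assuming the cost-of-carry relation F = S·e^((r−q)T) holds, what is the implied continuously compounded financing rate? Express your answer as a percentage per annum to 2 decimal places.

From F = S·e^((r−q)T): (r − q) = ln(F/S)/T
ln(7201.7/7286.5) = ln(0.988362) = -0.011706
(r − q) = -0.011706 / (1) = -0.011706
r = ln(F/S)/T + q = -0.011706 + 0.0585 = 0.046794
r = 4.68%

4.68%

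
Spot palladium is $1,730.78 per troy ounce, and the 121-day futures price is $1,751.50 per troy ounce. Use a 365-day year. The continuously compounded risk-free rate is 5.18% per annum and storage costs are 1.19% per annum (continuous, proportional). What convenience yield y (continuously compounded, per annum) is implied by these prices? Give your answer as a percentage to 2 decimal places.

2.78%

F = S·e^((r+u−y)T) ⇒ (r+u−y) = ln(F/S)/T
ln(1751.50/1730.78) = 0.011900; /T ⇒ 0.035897
y = r + u − ln(F/S)/T = 0.0518 + 0.0119 − 0.035897 = 0.027803
y = 2.78%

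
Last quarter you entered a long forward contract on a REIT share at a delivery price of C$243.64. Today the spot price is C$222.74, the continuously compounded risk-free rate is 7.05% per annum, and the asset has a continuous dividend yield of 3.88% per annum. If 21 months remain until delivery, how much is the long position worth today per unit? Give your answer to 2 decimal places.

Current fair forward for the remaining 21 months: F = S·e^((r − q)·T), (r − q) = 0.0705 − 0.0388 = 0.0317
F = 222.74 · e^(0.0317 × 21/12) = 222.74 × 1.057043 = 235.4458
Value of long forward = (F − K)·e^(−rT) = (235.4458 − 243.64) · e^(−0.0705·21/12)
= -8.1942 × 0.883932 = -7.24

-C$7.24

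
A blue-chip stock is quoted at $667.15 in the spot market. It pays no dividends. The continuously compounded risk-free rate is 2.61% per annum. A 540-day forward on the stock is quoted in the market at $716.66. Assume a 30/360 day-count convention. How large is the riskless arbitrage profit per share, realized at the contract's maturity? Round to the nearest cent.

Fair forward: F* = S·e^(carry·T), with carry = r = 0.0261
F* = 667.15 · e^(0.0261 × 540/360) = 667.15 · e^0.039150 = 667.15 × 1.039926 = $693.7866
Market $716.66 > fair $693.7866: forward overpriced → cash-and-carry (buy spot, short the forward).
At maturity, profit = |F_mkt − F*| = |716.66 − 693.7866| = $22.87 per share

$22.87 per share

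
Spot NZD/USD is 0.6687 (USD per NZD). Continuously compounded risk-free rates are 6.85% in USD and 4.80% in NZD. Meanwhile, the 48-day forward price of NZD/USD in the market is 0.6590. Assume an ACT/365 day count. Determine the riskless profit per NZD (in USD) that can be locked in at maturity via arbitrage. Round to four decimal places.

Fair forward: F* = S·e^(carry·T), with carry = (r_USD − r_NZD) = 0.0685 − 0.0480 = 0.0205
F* = 0.6687 · e^(0.0205 × 48/365) = 0.6687 · e^0.002696 = 0.6687 × 1.002700 = 0.6705
Market 0.6590 < fair 0.6705: forward underpriced → reverse cash-and-carry (short spot, go long the forward).
At maturity, profit = |F_mkt − F*| = |0.6590 − 0.6705| = 0.0115 per NZD (in USD)

0.0115 per NZD (in USD)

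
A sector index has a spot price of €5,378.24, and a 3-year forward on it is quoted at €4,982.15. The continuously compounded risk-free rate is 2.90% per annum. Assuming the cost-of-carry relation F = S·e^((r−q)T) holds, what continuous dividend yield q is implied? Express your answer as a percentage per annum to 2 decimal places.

From F = S·e^((r−q)T): (r − q) = ln(F/S)/T
ln(4982.15/5378.24) = ln(0.926353) = -0.076500
(r − q) = -0.076500 / (3) = -0.025500
q = r − ln(F/S)/T = 0.0290 + 0.025500 = 0.054500
q = 5.45%

5.45%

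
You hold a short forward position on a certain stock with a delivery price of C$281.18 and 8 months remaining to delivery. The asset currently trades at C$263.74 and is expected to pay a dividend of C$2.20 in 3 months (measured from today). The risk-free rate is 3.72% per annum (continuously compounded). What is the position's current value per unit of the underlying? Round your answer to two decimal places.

C$12.73

PV(remaining dividends) I = 2.20·e^(−0.0372·3/12) = 2.1796
Current forward F = (S − I)·e^(rT) = (263.74 − 2.1796)·e^(0.0372·8/12) = 261.5604 × 1.025110 = 268.1282
Value (long) = (F − K)·e^(−rT) = (268.1282 − 281.18) × 0.975505 = -12.7321
Short position value = −(long value) = C$12.73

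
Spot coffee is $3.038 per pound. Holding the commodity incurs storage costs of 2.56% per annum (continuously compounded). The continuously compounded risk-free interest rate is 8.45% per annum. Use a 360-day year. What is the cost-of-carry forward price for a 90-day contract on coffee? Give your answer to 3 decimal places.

Net carry = r + u − y = 0.0845 + 0.0256 − 0.0000 = 0.1101
F = S·e^((r+u−y)T) = 3.038 · e^(0.1101 × 90/360) = 3.038 · e^0.027525
= 3.038 × 1.027907 = $3.123 per pound

$3.123 per pound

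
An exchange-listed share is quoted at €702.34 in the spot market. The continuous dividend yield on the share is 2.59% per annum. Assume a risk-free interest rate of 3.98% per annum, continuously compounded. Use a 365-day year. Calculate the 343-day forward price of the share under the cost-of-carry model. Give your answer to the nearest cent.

€711.57

F = S·e^((r − q)T) = 702.34 · e^((0.0398 − 0.0259) × 343/365)
= 702.34 · e^0.013062 = 702.34 × 1.013148
F = €711.57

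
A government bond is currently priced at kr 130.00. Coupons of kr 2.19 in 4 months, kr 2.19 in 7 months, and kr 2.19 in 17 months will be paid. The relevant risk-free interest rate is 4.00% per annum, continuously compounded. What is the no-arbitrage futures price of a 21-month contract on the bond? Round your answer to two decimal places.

PV(coupons) I = 2.19·e^(−0.0400·4/12) + 2.19·e^(−0.0400·7/12) + 2.19·e^(−0.0400·17/12)
I = 2.1610 + 2.1395 + 2.0694 = 6.3699
F = (S − I)·e^(rT) = (130.00 − 6.3699) · e^(0.0400·21/12)
= 123.6301 · e^0.070000 = 123.6301 × 1.072508 = kr 132.59

kr 132.59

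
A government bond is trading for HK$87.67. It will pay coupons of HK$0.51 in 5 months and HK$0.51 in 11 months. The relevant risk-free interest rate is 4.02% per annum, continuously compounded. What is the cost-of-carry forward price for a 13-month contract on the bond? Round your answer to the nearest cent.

PV(coupons) I = 0.51·e^(−0.0402·5/12) + 0.51·e^(−0.0402·11/12)
I = 0.5015 + 0.4915 = 0.9930
F = (S − I)·e^(rT) = (87.67 − 0.9930) · e^(0.0402·13/12)
= 86.6770 · e^0.043550 = 86.6770 × 1.044512 = HK$90.54

HK$90.54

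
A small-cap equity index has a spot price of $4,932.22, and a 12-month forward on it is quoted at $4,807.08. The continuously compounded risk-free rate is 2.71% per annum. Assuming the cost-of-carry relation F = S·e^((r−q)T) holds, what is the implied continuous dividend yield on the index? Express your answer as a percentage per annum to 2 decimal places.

From F = S·e^((r−q)T): (r − q) = ln(F/S)/T
ln(4807.08/4932.22) = ln(0.974628) = -0.025699
(r − q) = -0.025699 / (12/12) = -0.025699
q = r − ln(F/S)/T = 0.0271 + 0.025699 = 0.052799
q = 5.28%

5.28%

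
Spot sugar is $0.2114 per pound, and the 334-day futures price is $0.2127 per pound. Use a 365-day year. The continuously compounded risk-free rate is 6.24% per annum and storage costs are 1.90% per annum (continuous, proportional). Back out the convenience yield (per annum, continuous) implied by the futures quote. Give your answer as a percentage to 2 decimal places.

F = S·e^((r+u−y)T) ⇒ (r+u−y) = ln(F/S)/T
ln(0.2127/0.2114) = 0.006131; /T ⇒ 0.006700
y = r + u − ln(F/S)/T = 0.0624 + 0.0190 − 0.006700 = 0.074700
y = 7.47%

7.47%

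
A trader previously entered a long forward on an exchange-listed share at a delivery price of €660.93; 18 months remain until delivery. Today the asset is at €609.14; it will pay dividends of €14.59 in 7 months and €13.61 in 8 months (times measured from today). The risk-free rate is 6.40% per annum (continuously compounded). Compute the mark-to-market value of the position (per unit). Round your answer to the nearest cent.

-€18.39

PV(remaining dividends) I = 14.59·e^(−0.0640·7/12) + 13.61·e^(−0.0640·8/12) = 27.0969
Current forward F = (S − I)·e^(rT) = (609.14 − 27.0969)·e^(0.0640·18/12) = 582.0431 × 1.100759 = 640.6892
Value (long) = (F − K)·e^(−rT) = (640.6892 − 660.93) × 0.908464 = -18.3880
Value = -€18.39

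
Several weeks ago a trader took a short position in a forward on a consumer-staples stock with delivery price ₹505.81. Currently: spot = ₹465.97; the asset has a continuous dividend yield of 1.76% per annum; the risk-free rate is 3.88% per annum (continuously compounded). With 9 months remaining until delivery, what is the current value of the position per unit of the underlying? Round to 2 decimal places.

Current fair forward for the remaining 9 months: F = S·e^((r − q)·T), (r − q) = 0.0388 − 0.0176 = 0.0212
F = 465.97 · e^(0.0212 × 9/12) = 465.97 × 1.016027 = 473.4381
Value of long forward = (F − K)·e^(−rT) = (473.4381 − 505.81) · e^(−0.0388·9/12)
= -32.3719 × 0.971319 = -31.44
Short position value = −(long value) = ₹31.44

₹31.44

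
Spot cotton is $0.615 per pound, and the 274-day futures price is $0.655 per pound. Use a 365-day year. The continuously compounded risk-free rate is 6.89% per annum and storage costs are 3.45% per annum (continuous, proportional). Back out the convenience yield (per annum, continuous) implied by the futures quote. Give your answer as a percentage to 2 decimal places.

F = S·e^((r+u−y)T) ⇒ (r+u−y) = ln(F/S)/T
ln(0.655/0.615) = 0.063013; /T ⇒ 0.083941
y = r + u − ln(F/S)/T = 0.0689 + 0.0345 − 0.083941 = 0.019459
y = 1.95%

1.95%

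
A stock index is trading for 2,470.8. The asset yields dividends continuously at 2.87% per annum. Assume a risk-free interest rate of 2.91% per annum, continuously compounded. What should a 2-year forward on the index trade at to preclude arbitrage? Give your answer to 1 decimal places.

2,472.8

F = S·e^((r − q)T) = 2470.8 · e^((0.0291 − 0.0287) × 2)
= 2470.8 · e^0.000800 = 2470.8 × 1.000800
F = 2,472.8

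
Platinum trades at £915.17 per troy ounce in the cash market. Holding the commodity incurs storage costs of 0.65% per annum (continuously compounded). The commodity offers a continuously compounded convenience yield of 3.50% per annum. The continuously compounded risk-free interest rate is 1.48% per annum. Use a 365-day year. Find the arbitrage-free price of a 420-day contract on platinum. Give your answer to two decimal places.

Net carry = r + u − y = 0.0148 + 0.0065 − 0.0350 = -0.0137
F = S·e^((r+u−y)T) = 915.17 · e^(-0.0137 × 420/365) = 915.17 · e^-0.015764
= 915.17 × 0.984360 = £900.86 per troy ounce

£900.86 per troy ounce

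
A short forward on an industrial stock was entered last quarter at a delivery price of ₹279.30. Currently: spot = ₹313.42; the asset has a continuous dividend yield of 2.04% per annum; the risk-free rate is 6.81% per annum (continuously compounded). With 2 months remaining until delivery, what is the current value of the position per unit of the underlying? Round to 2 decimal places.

-₹36.21

Current fair forward for the remaining 2 months: F = S·e^((r − q)·T), (r − q) = 0.0681 − 0.0204 = 0.0477
F = 313.42 · e^(0.0477 × 2/12) = 313.42 × 1.007982 = 315.9217
Value of long forward = (F − K)·e^(−rT) = (315.9217 − 279.30) · e^(−0.0681·2/12)
= 36.6217 × 0.988714 = 36.21
Short position value = −(long value) = -₹36.21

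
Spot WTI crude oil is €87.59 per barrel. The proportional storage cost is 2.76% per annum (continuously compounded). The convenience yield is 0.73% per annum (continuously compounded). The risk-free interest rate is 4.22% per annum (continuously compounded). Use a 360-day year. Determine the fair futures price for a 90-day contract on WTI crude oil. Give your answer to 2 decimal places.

€88.97 per barrel

Net carry = r + u − y = 0.0422 + 0.0276 − 0.0073 = 0.0625
F = S·e^((r+u−y)T) = 87.59 · e^(0.0625 × 90/360) = 87.59 · e^0.015625
= 87.59 × 1.015748 = €88.97 per barrel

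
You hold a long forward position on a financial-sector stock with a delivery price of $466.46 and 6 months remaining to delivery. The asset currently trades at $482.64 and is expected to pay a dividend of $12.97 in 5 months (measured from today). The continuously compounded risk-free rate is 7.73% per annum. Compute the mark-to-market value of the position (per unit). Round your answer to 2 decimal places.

$21.31

PV(remaining dividends) I = 12.97·e^(−0.0773·5/12) = 12.5589
Current forward F = (S − I)·e^(rT) = (482.64 − 12.5589)·e^(0.0773·6/12) = 470.0811 × 1.039407 = 488.6056
Value (long) = (F − K)·e^(−rT) = (488.6056 − 466.46) × 0.962087 = 21.3060
Value = $21.31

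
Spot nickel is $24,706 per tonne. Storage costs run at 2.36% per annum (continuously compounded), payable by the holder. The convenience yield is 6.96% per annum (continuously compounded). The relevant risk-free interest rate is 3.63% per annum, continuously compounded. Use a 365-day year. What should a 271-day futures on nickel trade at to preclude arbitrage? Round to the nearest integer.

Net carry = r + u − y = 0.0363 + 0.0236 − 0.0696 = -0.0097
F = S·e^((r+u−y)T) = 24706 · e^(-0.0097 × 271/365) = 24706 · e^-0.007202
= 24706 × 0.992824 = $24,529 per tonne

$24,529 per tonne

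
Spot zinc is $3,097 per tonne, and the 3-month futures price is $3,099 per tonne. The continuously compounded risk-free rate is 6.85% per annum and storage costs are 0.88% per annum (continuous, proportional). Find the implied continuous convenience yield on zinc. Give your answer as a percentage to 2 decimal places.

7.47%

F = S·e^((r+u−y)T) ⇒ (r+u−y) = ln(F/S)/T
ln(3099/3097) = 0.000646; /T ⇒ 0.002584
y = r + u − ln(F/S)/T = 0.0685 + 0.0088 − 0.002584 = 0.074716
y = 7.47%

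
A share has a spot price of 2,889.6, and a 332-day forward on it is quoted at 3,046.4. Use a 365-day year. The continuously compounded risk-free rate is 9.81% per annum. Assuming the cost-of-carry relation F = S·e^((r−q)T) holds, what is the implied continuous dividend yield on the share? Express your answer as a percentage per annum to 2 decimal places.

4.00%

From F = S·e^((r−q)T): (r − q) = ln(F/S)/T
ln(3046.4/2889.6) = ln(1.054264) = 0.052843
(r − q) = 0.052843 / (332/365) = 0.058095
q = r − ln(F/S)/T = 0.0981 − 0.058095 = 0.040005
q = 4.00%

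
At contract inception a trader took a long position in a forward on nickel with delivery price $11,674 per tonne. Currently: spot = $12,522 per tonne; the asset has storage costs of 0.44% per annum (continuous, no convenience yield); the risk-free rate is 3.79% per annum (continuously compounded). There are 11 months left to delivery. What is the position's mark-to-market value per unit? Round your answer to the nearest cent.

$1297.22 per tonne

Current fair forward for the remaining 11 months: F = S·e^((r + u)·T), (r + u) = 0.0379 + 0.0044 = 0.0423
F = 12522 · e^(0.0423 × 11/12) = 12522 × 1.03953656 = 13017.0768
Value of long forward = (F − K)·e^(−rT) = (13017.0768 − 11674) · e^(−0.0379·11/12)
= 1343.0768 × 0.96585490 = 1297.22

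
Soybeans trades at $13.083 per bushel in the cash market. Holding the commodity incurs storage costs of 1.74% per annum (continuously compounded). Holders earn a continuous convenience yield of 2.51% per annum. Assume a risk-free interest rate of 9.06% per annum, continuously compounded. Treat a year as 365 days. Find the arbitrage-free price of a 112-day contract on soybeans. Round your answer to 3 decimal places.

Net carry = r + u − y = 0.0906 + 0.0174 − 0.0251 = 0.0829
F = S·e^((r+u−y)T) = 13.083 · e^(0.0829 × 112/365) = 13.083 · e^0.025438
= 13.083 × 1.025764 = $13.420 per bushel

$13.420 per bushel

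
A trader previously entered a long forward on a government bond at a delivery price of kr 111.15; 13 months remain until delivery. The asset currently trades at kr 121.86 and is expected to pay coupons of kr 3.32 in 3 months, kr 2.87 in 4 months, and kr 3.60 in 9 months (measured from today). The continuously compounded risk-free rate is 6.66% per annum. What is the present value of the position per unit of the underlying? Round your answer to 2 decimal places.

kr 8.95

PV(remaining coupons) I = 3.32·e^(−0.0666·3/12) + 2.87·e^(−0.0666·4/12) + 3.60·e^(−0.0666·9/12) = 9.4968
Current forward F = (S − I)·e^(rT) = (121.86 − 9.4968)·e^(0.0666·13/12) = 112.3632 × 1.074817 = 120.7699
Value (long) = (F − K)·e^(−rT) = (120.7699 − 111.15) × 0.930391 = 8.9503
Value = kr 8.95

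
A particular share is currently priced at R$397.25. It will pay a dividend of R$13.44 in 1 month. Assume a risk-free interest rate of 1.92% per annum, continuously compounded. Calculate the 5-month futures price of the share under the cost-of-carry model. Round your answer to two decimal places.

PV(dividends) I = 13.44·e^(−0.0192·1/12)
I = 13.4185
F = (S − I)·e^(rT) = (397.25 − 13.4185) · e^(0.0192·5/12)
= 383.8315 · e^0.008000 = 383.8315 × 1.008032 = R$386.91

R$386.91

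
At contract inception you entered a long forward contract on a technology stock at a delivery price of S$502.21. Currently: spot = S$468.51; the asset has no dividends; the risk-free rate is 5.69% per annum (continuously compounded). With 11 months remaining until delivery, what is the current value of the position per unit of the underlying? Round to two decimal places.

-S$8.18

Current fair forward for the remaining 11 months: F = S·e^(r·T), r = 0.0569
F = 468.51 · e^(0.0569 × 11/12) = 468.51 × 1.053543 = 493.5954
Value of long forward = (F − K)·e^(−rT) = (493.5954 − 502.21) · e^(−0.0569·11/12)
= -8.6146 × 0.949179 = -8.18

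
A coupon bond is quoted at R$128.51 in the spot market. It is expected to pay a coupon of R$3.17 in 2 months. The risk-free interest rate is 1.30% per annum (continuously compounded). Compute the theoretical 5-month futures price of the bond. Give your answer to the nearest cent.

PV(coupons) I = 3.17·e^(−0.0130·2/12)
I = 3.1631
F = (S − I)·e^(rT) = (128.51 − 3.1631) · e^(0.0130·5/12)
= 125.3469 · e^0.005417 = 125.3469 × 1.005432 = R$126.03

R$126.03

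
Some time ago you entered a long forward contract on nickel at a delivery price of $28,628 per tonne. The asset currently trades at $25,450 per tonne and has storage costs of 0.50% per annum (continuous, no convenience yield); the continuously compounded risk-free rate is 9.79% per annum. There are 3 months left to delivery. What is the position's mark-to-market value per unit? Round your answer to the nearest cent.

Current fair forward for the remaining 3 months: F = S·e^((r + u)·T), (r + u) = 0.0979 + 0.0050 = 0.1029
F = 25450 · e^(0.1029 × 3/12) = 25450 × 1.02605874 = 26113.1949
Value of long forward = (F − K)·e^(−rT) = (26113.1949 − 28628) · e^(−0.0979·3/12)
= -2514.8051 × 0.97582208 = -2454.00

-$2454.00 per tonne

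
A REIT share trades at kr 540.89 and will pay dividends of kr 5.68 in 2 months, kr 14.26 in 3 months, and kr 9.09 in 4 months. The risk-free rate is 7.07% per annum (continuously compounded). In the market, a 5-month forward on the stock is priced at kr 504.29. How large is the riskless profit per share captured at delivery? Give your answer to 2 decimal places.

kr 23.42 per share

PV(dividends) I = 5.68·e^(−0.0707·2/12) + 14.26·e^(−0.0707·3/12) + 9.09·e^(−0.0707·4/12) = 28.5019
Fair forward F* = (S − I)·e^(rT) = (540.89 − 28.5019)·e^0.029458 = 512.3881 × 1.029896 = 527.7065
Market kr 504.29 < fair 527.7065: forward underpriced → reverse cash-and-carry (short the stock, invest proceeds at r, pay the dividends, go long the forward).
Profit at T = |F_mkt − F*| = |504.29 − 527.7065| = kr 23.42 per share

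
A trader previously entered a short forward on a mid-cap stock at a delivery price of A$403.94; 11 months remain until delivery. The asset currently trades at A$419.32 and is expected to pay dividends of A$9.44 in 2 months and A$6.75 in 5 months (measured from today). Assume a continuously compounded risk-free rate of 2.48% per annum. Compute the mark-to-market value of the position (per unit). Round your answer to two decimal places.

-A$8.38

PV(remaining dividends) I = 9.44·e^(−0.0248·2/12) + 6.75·e^(−0.0248·5/12) = 16.0817
Current forward F = (S − I)·e^(rT) = (419.32 − 16.0817)·e^(0.0248·11/12) = 403.2383 × 1.022994 = 412.5104
Value (long) = (F − K)·e^(−rT) = (412.5104 − 403.94) × 0.977523 = 8.3778
Short position value = −(long value) = -A$8.38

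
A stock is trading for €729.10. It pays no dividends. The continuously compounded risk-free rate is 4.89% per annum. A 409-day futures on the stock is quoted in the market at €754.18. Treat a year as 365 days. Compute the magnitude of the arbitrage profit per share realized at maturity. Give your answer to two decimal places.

Fair futures: F* = S·e^(carry·T), with carry = r = 0.0489
F* = 729.10 · e^(0.0489 × 409/365) = 729.10 · e^0.054795 = 729.10 × 1.056324 = €770.1658
Market €754.18 < fair €770.1658: forward underpriced → reverse cash-and-carry (short spot, go long the forward).
At maturity, profit = |F_mkt − F*| = |754.18 − 770.1658| = €15.99 per share

€15.99 per share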